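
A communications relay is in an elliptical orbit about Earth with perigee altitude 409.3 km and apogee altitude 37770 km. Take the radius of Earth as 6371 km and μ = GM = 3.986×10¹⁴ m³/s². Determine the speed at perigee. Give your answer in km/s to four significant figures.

v ≈ 10.10 km/s

r_p = 6371 + 409.3 = 6780.3 km = 6.7803×10⁶ m.
r_a = 6371 + 37770 = 44141 km = 4.4141×10⁷ m.
Semi-major axis a = (r_p + r_a)/2 = 25461 km = 2.546×10⁷ m.
Vis-viva: v² = μ(2/r − 1/a) = 3.986×10¹⁴ × (2.950×10⁻⁷ − 3.928×10⁻⁸) = 1.019×10⁸ m²/s².
v = 10100 m/s = 10.10 km/s.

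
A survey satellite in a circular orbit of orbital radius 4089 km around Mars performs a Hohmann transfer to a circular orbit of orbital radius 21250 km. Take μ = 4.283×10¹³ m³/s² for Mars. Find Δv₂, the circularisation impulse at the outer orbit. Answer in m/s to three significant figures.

Δv ≈ 613 m/s

r₁ = 4089 km = 4.089×10⁶ m.
r₂ = 21250 km = 2.125×10⁷ m.
Transfer ellipse a_t = (r₁ + r₂)/2 = 1.267×10⁷ m.
At r₁: circular v_c1 = √(μ/r₁) = 3236 m/s; transfer-periapsis v_p = √[μ(2/r₁ − 1/a_t)] = 4191 m/s.
At r₂: circular v_c2 = √(μ/r₂) = 1420 m/s; transfer-apoapsis v_a = √[μ(2/r₂ − 1/a_t)] = 806.5 m/s.
Δv₂ = v_c2 − v_a = 613.2 m/s.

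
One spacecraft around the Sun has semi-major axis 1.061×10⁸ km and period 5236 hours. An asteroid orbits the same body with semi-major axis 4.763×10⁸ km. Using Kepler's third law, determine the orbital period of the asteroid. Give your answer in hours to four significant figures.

Kepler's third law: T² ∝ a³, so T₂ = T₁ (a₂/a₁)^(3/2).
a₂/a₁ = 4.489, (a₂/a₁)^(3/2) = 9.511.
T₂ = 5236 × 9.511 = 49800 hours.

T₂ ≈ 49800 hours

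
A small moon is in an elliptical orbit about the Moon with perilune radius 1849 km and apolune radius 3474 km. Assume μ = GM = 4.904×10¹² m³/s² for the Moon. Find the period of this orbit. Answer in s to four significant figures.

T ≈ 12320 s

Semi-major axis a = (r_p + r_a)/2 = (1849.0 + 3474.0)/2 = 2661.5 km = 2.662×10⁶ m.
By Kepler's third law T = 2π√(a³/μ) = 2π × 1.961×10³ = 1.232×10⁴ s.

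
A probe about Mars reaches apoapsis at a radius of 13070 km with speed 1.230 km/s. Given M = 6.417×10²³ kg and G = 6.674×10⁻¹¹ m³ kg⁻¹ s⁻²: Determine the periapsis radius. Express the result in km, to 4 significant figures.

periapsis radius ≈ 3923 km

μ = GM = 6.674×10⁻¹¹ × 6.417×10²³ = 4.283×10¹³ m³/s².
r_a = 1.307×10⁷ m.
Specific energy ε = v²/2 − μ/r = -2.520×10⁶ J/kg, so a = −μ/(2ε) = 8.496×10⁶ m.
The apsides satisfy r_p + r_a = 2a, so the periapsis radius is 2a − r_a = 3.923×10⁶ m = 3922.9 km.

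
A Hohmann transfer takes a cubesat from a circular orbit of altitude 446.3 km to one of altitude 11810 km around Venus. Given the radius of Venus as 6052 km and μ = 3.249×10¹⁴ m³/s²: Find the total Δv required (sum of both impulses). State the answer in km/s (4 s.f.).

Δv_total ≈ 2.642 km/s

r₁ = 6052 + 446.3 = 6498.3 km = 6.4983×10⁶ m.
r₂ = 6052 + 11810 = 17862 km = 1.7862×10⁷ m.
Transfer ellipse a_t = (r₁ + r₂)/2 = 1.218×10⁷ m.
At r₁: circular v_c1 = √(μ/r₁) = 7071 m/s; transfer-periapsis v_p = √[μ(2/r₁ − 1/a_t)] = 8563 m/s.
Δv₁ = v_p − v_c1 = 1492 m/s.
At r₂: circular v_c2 = √(μ/r₂) = 4265 m/s; transfer-apoapsis v_a = √[μ(2/r₂ − 1/a_t)] = 3115 m/s.
Δv₂ = v_c2 − v_a = 1150 m/s.
Total Δv = Δv₁ + Δv₂ = 2642 m/s = 2.642 km/s.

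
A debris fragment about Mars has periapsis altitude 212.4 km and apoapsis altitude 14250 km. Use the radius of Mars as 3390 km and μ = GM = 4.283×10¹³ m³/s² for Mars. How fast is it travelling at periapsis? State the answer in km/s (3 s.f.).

v ≈ 4.44 km/s

r_p = 3390 + 212.4 = 3602.4 km = 3.6024×10⁶ m.
r_a = 3390 + 14250 = 17640 km = 1.7640×10⁷ m.
Semi-major axis a = (r_p + r_a)/2 = 10621 km = 1.062×10⁷ m.
Vis-viva: v² = μ(2/r − 1/a) = 4.283×10¹³ × (5.552×10⁻⁷ − 9.415×10⁻⁸) = 1.975×10⁷ m²/s².
v = 4444 m/s = 4.444 km/s.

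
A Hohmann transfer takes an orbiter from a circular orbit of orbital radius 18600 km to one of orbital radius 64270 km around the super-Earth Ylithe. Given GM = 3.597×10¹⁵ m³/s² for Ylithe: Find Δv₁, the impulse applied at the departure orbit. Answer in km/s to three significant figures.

Δv ≈ 3.41 km/s

r₁ = 18600 km = 1.860×10⁷ m.
r₂ = 64270 km = 6.427×10⁷ m.
Transfer ellipse a_t = (r₁ + r₂)/2 = 4.144×10⁷ m.
At r₁: circular v_c1 = √(μ/r₁) = 13910 m/s; transfer-periapsis v_p = √[μ(2/r₁ − 1/a_t)] = 17320 m/s.
Δv₁ = v_p − v_c1 = 3413 m/s.
= 3.413 km/s.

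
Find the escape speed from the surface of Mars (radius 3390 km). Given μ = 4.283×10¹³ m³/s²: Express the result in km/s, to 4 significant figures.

v_esc ≈ 5.027 km/s

r = R = 3.390×10⁶ m.
Escape speed v_esc = √(2μ/r) = √(2 × 4.283×10¹³ / 3.390×10⁶) = √(2.527×10⁷) = 5027 m/s.
= 5.027 km/s.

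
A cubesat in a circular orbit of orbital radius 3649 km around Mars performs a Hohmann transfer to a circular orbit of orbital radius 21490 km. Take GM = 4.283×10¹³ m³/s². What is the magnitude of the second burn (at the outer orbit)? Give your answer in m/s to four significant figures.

Δv ≈ 651.1 m/s

r₁ = 3649 km = 3.649×10⁶ m.
r₂ = 21490 km = 2.149×10⁷ m.
Transfer ellipse a_t = (r₁ + r₂)/2 = 1.257×10⁷ m.
At r₁: circular v_c1 = √(μ/r₁) = 3426 m/s; transfer-periapsis v_p = √[μ(2/r₁ − 1/a_t)] = 4480 m/s.
At r₂: circular v_c2 = √(μ/r₂) = 1412 m/s; transfer-apoapsis v_a = √[μ(2/r₂ − 1/a_t)] = 760.6 m/s.
Δv₂ = v_c2 − v_a = 651.1 m/s.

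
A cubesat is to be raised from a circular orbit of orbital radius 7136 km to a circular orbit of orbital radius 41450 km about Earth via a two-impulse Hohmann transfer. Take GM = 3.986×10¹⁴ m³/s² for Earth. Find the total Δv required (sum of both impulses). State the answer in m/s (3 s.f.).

Δv_total ≈ 3710 m/s

r₁ = 7136 km = 7.136×10⁶ m.
r₂ = 41450 km = 4.145×10⁷ m.
Transfer ellipse a_t = (r₁ + r₂)/2 = 2.429×10⁷ m.
At r₁: circular v_c1 = √(μ/r₁) = 7474 m/s; transfer-perigee v_p = √[μ(2/r₁ − 1/a_t)] = 9763 m/s.
Δv₁ = v_p − v_c1 = 2289 m/s.
At r₂: circular v_c2 = √(μ/r₂) = 3101 m/s; transfer-apogee v_a = √[μ(2/r₂ − 1/a_t)] = 1681 m/s.
Δv₂ = v_c2 − v_a = 1420 m/s.
Total Δv = Δv₁ + Δv₂ = 3709 m/s.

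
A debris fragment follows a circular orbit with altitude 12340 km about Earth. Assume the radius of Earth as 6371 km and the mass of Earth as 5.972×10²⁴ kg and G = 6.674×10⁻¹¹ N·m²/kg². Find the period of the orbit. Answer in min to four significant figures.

T ≈ 424.5 min

μ = GM = 6.674×10⁻¹¹ × 5.972×10²⁴ = 3.986×10¹⁴ m³/s².
r = 6371 + 12340 = 18711 km = 1.8711×10⁷ m.
Kepler's third law: T = 2π√(r³/μ) = 2π√((1.871×10⁷)³ / 3.986×10¹⁴).
r³/μ = 1.644×10⁷ s², so T = 2π × 4.054×10³ = 2.547×10⁴ s.
Converting: 2.547×10⁴ s ÷ 60.00 = 424.5 min.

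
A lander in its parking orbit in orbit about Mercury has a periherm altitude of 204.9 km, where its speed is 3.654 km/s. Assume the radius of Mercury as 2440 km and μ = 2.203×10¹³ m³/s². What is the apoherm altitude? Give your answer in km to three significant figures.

r_p = 2440 + 204.9 = 2644.9 km = 2.645×10⁶ m.
Specific energy ε = v²/2 − μ/r = -1.653×10⁶ J/kg, so a = −μ/(2ε) = 6.662×10⁶ m.
The apsides satisfy r_p + r_a = 2a, so the apoherm radius is 2a − r_p = 1.068×10⁷ m = 10679 km.
Apoherm altitude = 10679 − 2440 = 8239.3 km.

apoherm altitude ≈ 8240 km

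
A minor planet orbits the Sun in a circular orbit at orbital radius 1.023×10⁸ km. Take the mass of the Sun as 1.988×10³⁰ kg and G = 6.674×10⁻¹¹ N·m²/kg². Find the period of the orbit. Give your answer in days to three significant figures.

μ = GM = 6.674×10⁻¹¹ × 1.988×10³⁰ = 1.327×10²⁰ m³/s².
r = 1.023×10⁸ km = 1.023×10¹¹ m.
Kepler's third law: T = 2π√(r³/μ) = 2π√((1.023×10¹¹)³ / 1.327×10²⁰).
r³/μ = 8.069×10¹² s², so T = 2π × 2.841×10⁶ = 1.785×10⁷ s.
Converting: 1.785×10⁷ s ÷ 86400 = 206.6 days.

T ≈ 207 days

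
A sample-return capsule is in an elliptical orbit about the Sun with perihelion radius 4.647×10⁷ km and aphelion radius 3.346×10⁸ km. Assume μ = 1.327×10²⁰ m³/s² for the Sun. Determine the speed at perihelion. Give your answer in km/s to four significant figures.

v ≈ 70.81 km/s

Semi-major axis a = (r_p + r_a)/2 = 1.9054×10⁸ km = 1.905×10¹¹ m.
Vis-viva: v² = μ(2/r − 1/a) = 1.327×10²⁰ × (4.304×10⁻¹¹ − 5.248×10⁻¹²) = 5.015×10⁹ m²/s².
v = 70810 m/s = 70.81 km/s.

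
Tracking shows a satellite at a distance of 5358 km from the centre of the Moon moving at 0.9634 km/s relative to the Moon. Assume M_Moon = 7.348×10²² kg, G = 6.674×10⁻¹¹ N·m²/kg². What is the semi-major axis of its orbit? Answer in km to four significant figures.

a ≈ 5434 km

μ = GM = 6.674×10⁻¹¹ × 7.348×10²² = 4.904×10¹² m³/s².
r = 5.358×10⁶ m.
Specific orbital energy ε = v²/2 − μ/r = (963.4)²/2 − 4.904×10¹²/5.358×10⁶ = -4.512×10⁵ J/kg.
Since ε = −μ/(2a), a = −μ/(2ε) = 5.434×10⁶ m = 5434.4 km.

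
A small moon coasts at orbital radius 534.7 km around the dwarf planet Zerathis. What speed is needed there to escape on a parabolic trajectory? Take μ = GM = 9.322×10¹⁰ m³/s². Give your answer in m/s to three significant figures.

v_esc ≈ 590 m/s

r = 534.7 km = 5.347×10⁵ m.
Escape speed v_esc = √(2μ/r) = √(2 × 9.322×10¹⁰ / 5.347×10⁵) = √(3.487×10⁵) = 590.5 m/s.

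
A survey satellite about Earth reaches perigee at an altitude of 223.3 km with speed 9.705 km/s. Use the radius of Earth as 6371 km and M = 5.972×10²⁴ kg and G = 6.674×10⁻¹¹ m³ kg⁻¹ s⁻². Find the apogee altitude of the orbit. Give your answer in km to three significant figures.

apogee altitude ≈ 16900 km

μ = GM = 6.674×10⁻¹¹ × 5.972×10²⁴ = 3.986×10¹⁴ m³/s².
r_p = 6371 + 223.3 = 6594.3 km = 6.594×10⁶ m.
Specific energy ε = v²/2 − μ/r = -1.335×10⁷ J/kg, so a = −μ/(2ε) = 1.493×10⁷ m.
The apsides satisfy r_p + r_a = 2a, so the apogee radius is 2a − r_p = 2.327×10⁷ m = 23265 km.
Apogee altitude = 23265 − 6371 = 16894 km.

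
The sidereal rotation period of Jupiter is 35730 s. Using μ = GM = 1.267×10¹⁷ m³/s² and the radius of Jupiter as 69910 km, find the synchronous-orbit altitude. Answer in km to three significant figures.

h_sync ≈ 90100 km

A synchronous orbit has period T, so by Kepler's third law a = (μT²/4π²)^(1/3).
μT²/4π² = 1.267×10¹⁷ × (3.573×10⁴)² / 39.48 = 4.097×10²⁴ m³.
a = 1.600×10⁸ m = 1.6002×10⁵ km.
Altitude h = a − R = 1.6002×10⁵ − 69910 = 90105 km.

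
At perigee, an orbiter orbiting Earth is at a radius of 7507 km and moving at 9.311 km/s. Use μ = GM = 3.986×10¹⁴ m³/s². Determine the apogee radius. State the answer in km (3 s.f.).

apogee radius ≈ 33400 km

r_p = 7.507×10⁶ m.
Specific energy ε = v²/2 − μ/r = -9.750×10⁶ J/kg, so a = −μ/(2ε) = 2.044×10⁷ m.
The apsides satisfy r_p + r_a = 2a, so the apogee radius is 2a − r_p = 3.338×10⁷ m = 33376 km.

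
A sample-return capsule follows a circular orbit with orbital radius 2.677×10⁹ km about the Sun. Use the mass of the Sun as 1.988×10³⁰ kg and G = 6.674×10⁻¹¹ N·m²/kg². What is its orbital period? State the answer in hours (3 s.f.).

T ≈ 664000 hours

μ = GM = 6.674×10⁻¹¹ × 1.988×10³⁰ = 1.327×10²⁰ m³/s².
r = 2.677×10⁹ km = 2.677×10¹² m.
Kepler's third law: T = 2π√(r³/μ) = 2π√((2.677×10¹²)³ / 1.327×10²⁰).
r³/μ = 1.446×10¹⁷ s², so T = 2π × 3.803×10⁸ = 2.389×10⁹ s.
Converting: 2.389×10⁹ s ÷ 3600 = 6.637×10⁵ hours.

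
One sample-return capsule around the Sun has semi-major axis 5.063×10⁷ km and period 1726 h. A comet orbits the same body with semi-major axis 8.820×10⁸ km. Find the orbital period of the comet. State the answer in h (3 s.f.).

Kepler's third law: T² ∝ a³, so T₂ = T₁ (a₂/a₁)^(3/2).
a₂/a₁ = 17.42, (a₂/a₁)^(3/2) = 72.71.
T₂ = 1726 × 72.71 = 1.255×10⁵ h.

T₂ ≈ 1.25×10⁵ h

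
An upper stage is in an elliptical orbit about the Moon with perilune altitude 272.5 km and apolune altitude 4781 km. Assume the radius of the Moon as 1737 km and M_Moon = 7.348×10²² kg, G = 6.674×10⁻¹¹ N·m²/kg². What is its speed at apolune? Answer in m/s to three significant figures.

μ = GM = 6.674×10⁻¹¹ × 7.348×10²² = 4.904×10¹² m³/s².
r_p = 1737 + 272.5 = 2009.5 km = 2.0095×10⁶ m.
r_a = 1737 + 4781 = 6518.0 km = 6.5180×10⁶ m.
Semi-major axis a = (r_p + r_a)/2 = 4263.8 km = 4.264×10⁶ m.
Vis-viva: v² = μ(2/r − 1/a) = 4.904×10¹² × (3.068×10⁻⁷ − 2.345×10⁻⁷) = 3.546×10⁵ m²/s².
v = 595.5 m/s.

v ≈ 595 m/s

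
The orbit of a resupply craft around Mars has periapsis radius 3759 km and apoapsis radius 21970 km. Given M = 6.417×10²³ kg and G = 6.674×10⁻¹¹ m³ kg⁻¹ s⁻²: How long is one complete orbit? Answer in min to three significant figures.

μ = GM = 6.674×10⁻¹¹ × 6.417×10²³ = 4.283×10¹³ m³/s².
Semi-major axis a = (r_p + r_a)/2 = (3759.0 + 21970)/2 = 12864 km = 1.286×10⁷ m.
By Kepler's third law T = 2π√(a³/μ) = 2π × 7.051×10³ = 4.430×10⁴ s.
= 738.3 min.

T ≈ 738 min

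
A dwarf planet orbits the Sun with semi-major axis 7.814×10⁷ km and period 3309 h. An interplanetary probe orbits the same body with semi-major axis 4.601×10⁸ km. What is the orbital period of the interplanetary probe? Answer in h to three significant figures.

T₂ ≈ 47300 h

Kepler's third law: T² ∝ a³, so T₂ = T₁ (a₂/a₁)^(3/2).
a₂/a₁ = 5.888, (a₂/a₁)^(3/2) = 14.29.
T₂ = 3309 × 14.29 = 47280 h.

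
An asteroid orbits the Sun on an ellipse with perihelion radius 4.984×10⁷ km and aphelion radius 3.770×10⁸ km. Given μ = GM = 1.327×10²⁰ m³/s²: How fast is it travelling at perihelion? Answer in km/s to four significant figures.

v ≈ 68.58 km/s

Semi-major axis a = (r_p + r_a)/2 = 2.1342×10⁸ km = 2.134×10¹¹ m.
Vis-viva: v² = μ(2/r − 1/a) = 1.327×10²⁰ × (4.013×10⁻¹¹ − 4.686×10⁻¹²) = 4.703×10⁹ m²/s².
v = 68580 m/s = 68.58 km/s.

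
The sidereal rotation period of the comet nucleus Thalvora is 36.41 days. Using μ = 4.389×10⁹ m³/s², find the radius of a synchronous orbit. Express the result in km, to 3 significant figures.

T = 36.41 days = 3.146×10⁶ s.
A synchronous orbit has period T, so by Kepler's third law a = (μT²/4π²)^(1/3).
μT²/4π² = 4.389×10⁹ × (3.146×10⁶)² / 39.48 = 1.100×10²¹ m³.
a = 1.032×10⁷ m = 10323 km.

r_sync ≈ 10300 km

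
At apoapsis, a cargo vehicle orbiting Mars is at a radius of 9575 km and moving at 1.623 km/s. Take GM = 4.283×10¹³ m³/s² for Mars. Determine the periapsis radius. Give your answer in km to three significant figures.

r_a = 9.575×10⁶ m.
Specific energy ε = v²/2 − μ/r = -3.156×10⁶ J/kg, so a = −μ/(2ε) = 6.785×10⁶ m.
The apsides satisfy r_p + r_a = 2a, so the periapsis radius is 2a − r_a = 3.996×10⁶ m = 3995.8 km.

periapsis radius ≈ 4000 km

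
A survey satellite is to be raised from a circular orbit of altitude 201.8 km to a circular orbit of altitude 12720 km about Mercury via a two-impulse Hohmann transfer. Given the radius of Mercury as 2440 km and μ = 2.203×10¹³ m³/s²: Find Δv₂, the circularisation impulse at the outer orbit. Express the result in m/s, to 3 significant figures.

Δv ≈ 549 m/s

r₁ = 2440 + 201.8 = 2641.8 km = 2.6418×10⁶ m.
r₂ = 2440 + 12720 = 15160 km = 1.5160×10⁷ m.
Transfer ellipse a_t = (r₁ + r₂)/2 = 8.901×10⁶ m.
At r₁: circular v_c1 = √(μ/r₁) = 2888 m/s; transfer-periherm v_p = √[μ(2/r₁ − 1/a_t)] = 3769 m/s.
At r₂: circular v_c2 = √(μ/r₂) = 1205 m/s; transfer-apoherm v_a = √[μ(2/r₂ − 1/a_t)] = 656.7 m/s.
Δv₂ = v_c2 − v_a = 548.7 m/s.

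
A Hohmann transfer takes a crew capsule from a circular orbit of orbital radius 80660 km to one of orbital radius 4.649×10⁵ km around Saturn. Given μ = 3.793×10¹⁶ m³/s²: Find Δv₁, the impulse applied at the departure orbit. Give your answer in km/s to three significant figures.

r₁ = 80660 km = 8.066×10⁷ m.
r₂ = 4.649×10⁵ km = 4.649×10⁸ m.
Transfer ellipse a_t = (r₁ + r₂)/2 = 2.728×10⁸ m.
At r₁: circular v_c1 = √(μ/r₁) = 21690 m/s; transfer-perikrone v_p = √[μ(2/r₁ − 1/a_t)] = 28310 m/s.
Δv₁ = v_p − v_c1 = 6625 m/s.
= 6.625 km/s.

Δv ≈ 6.62 km/s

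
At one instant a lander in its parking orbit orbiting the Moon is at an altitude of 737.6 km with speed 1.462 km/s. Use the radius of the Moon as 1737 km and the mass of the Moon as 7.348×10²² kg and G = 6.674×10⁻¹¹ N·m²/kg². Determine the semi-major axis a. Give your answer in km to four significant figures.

a ≈ 2686 km

μ = GM = 6.674×10⁻¹¹ × 7.348×10²² = 4.904×10¹² m³/s².
r = 1737 + 737.6 = 2474.6 km = 2.475×10⁶ m.
Specific orbital energy ε = v²/2 − μ/r = (1462)²/2 − 4.904×10¹²/2.475×10⁶ = -9.130×10⁵ J/kg.
Since ε = −μ/(2a), a = −μ/(2ε) = 2.686×10⁶ m = 2685.6 km.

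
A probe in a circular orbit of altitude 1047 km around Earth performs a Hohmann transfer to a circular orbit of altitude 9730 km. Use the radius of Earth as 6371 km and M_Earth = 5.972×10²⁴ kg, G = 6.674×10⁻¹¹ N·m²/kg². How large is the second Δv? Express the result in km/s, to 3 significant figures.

μ = GM = 6.674×10⁻¹¹ × 5.972×10²⁴ = 3.986×10¹⁴ m³/s².
r₁ = 6371 + 1047 = 7418.0 km = 7.4180×10⁶ m.
r₂ = 6371 + 9730 = 16101 km = 1.6101×10⁷ m.
Transfer ellipse a_t = (r₁ + r₂)/2 = 1.176×10⁷ m.
At r₁: circular v_c1 = √(μ/r₁) = 7330 m/s; transfer-perigee v_p = √[μ(2/r₁ − 1/a_t)] = 8577 m/s.
At r₂: circular v_c2 = √(μ/r₂) = 4975 m/s; transfer-apogee v_a = √[μ(2/r₂ − 1/a_t)] = 3952 m/s.
Δv₂ = v_c2 − v_a = 1024 m/s.
= 1.024 km/s.

Δv ≈ 1.02 km/s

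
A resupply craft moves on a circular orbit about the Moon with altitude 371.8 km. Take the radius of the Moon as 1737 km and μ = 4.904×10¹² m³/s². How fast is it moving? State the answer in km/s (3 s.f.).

v ≈ 1.52 km/s

r = 1737 + 371.8 = 2108.8 km = 2.1088×10⁶ m.
For a circular orbit v = √(μ/r) = √(4.904×10¹² / 2.109×10⁶) = √(2.325×10⁶) = 1525 m/s.
That is 1.525 km/s.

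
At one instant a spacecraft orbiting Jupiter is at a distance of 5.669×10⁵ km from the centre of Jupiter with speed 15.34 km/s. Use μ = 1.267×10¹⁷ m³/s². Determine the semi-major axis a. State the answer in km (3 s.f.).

a ≈ 5.99×10⁵ km

r = 5.669×10⁸ m.
Vis-viva rearranged: 1/a = 2/r − v²/μ = 3.528×10⁻⁹ − 1.857×10⁻⁹ = 1.671×10⁻⁹ m⁻¹.
a = 5.986×10⁸ m = 5.9855×10⁵ km.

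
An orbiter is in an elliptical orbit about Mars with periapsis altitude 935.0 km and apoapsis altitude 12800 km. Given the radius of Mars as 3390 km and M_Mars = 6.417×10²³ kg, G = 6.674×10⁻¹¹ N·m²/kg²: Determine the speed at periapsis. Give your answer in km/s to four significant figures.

μ = GM = 6.674×10⁻¹¹ × 6.417×10²³ = 4.283×10¹³ m³/s².
r_p = 3390 + 935.0 = 4325.0 km = 4.3250×10⁶ m.
r_a = 3390 + 12800 = 16190 km = 1.6190×10⁷ m.
Semi-major axis a = (r_p + r_a)/2 = 10258 km = 1.026×10⁷ m.
Vis-viva: v² = μ(2/r − 1/a) = 4.283×10¹³ × (4.624×10⁻⁷ − 9.749×10⁻⁸) = 1.563×10⁷ m²/s².
v = 3953 m/s = 3.953 km/s.

v ≈ 3.953 km/s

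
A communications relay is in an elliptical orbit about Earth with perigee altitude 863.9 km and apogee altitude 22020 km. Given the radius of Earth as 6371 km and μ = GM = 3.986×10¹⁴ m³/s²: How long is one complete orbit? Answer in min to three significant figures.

r_p = 6371 + 863.9 = 7234.9 km = 7.2349×10⁶ m.
r_a = 6371 + 22020 = 28391 km = 2.8391×10⁷ m.
Semi-major axis a = (r_p + r_a)/2 = (7234.9 + 28391)/2 = 17813 km = 1.781×10⁷ m.
By Kepler's third law T = 2π√(a³/μ) = 2π × 3.766×10³ = 2.366×10⁴ s.
= 394.3 min.

T ≈ 394 min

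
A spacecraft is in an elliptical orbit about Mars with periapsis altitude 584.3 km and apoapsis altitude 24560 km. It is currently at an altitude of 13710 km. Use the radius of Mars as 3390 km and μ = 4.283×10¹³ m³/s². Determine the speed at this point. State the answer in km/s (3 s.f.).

v ≈ 1.53 km/s

r_p = 3390 + 584.3 = 3974.3 km = 3.9743×10⁶ m.
r_a = 3390 + 24560 = 27950 km = 2.7950×10⁷ m.
r = 3390 + 13710 = 17100 km = 1.710×10⁷ m.
Semi-major axis a = (r_p + r_a)/2 = 15962 km = 1.596×10⁷ m.
Vis-viva: v² = μ(2/r − 1/a) = 4.283×10¹³ × (1.170×10⁻⁷ − 6.265×10⁻⁸) = 2.326×10⁶ m²/s².
v = 1525 m/s = 1.525 km/s.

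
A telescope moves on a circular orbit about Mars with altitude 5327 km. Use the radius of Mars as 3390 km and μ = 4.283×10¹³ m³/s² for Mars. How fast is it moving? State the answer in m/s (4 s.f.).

r = 3390 + 5327 = 8717.0 km = 8.7170×10⁶ m.
For a circular orbit v = √(μ/r) = √(4.283×10¹³ / 8.717×10⁶) = √(4.913×10⁶) = 2217 m/s.

v ≈ 2217 m/s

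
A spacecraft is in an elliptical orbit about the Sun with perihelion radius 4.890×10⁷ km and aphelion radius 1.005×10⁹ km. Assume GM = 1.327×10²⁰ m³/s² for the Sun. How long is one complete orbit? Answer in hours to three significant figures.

Semi-major axis a = (r_p + r_a)/2 = (4.8900×10⁷ + 1.0050×10⁹)/2 = 5.2695×10⁸ km = 5.270×10¹¹ m.
By Kepler's third law T = 2π√(a³/μ) = 2π × 3.321×10⁷ = 2.086×10⁸ s.
= 57960 hours.

T ≈ 58000 hours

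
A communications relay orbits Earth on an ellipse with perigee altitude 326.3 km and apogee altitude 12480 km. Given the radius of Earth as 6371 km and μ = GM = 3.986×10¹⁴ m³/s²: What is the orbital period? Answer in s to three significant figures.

T ≈ 14400 s

r_p = 6371 + 326.3 = 6697.3 km = 6.6973×10⁶ m.
r_a = 6371 + 12480 = 18851 km = 1.8851×10⁷ m.
Semi-major axis a = (r_p + r_a)/2 = (6697.3 + 18851)/2 = 12774 km = 1.277×10⁷ m.
By Kepler's third law T = 2π√(a³/μ) = 2π × 2.287×10³ = 1.437×10⁴ s.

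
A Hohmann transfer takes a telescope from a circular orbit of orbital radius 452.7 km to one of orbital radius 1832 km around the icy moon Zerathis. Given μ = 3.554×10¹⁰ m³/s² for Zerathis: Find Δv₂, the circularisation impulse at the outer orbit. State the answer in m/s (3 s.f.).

r₁ = 452.7 km = 4.527×10⁵ m.
r₂ = 1832 km = 1.832×10⁶ m.
Transfer ellipse a_t = (r₁ + r₂)/2 = 1.142×10⁶ m.
At r₁: circular v_c1 = √(μ/r₁) = 280.2 m/s; transfer-periapsis v_p = √[μ(2/r₁ − 1/a_t)] = 354.8 m/s.
At r₂: circular v_c2 = √(μ/r₂) = 139.3 m/s; transfer-apoapsis v_a = √[μ(2/r₂ − 1/a_t)] = 87.68 m/s.
Δv₂ = v_c2 − v_a = 51.60 m/s.

Δv ≈ 51.6 m/s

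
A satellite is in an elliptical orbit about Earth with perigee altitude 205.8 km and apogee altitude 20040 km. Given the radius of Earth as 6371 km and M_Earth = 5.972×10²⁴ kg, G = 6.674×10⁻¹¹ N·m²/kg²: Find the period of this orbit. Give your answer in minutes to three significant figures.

T ≈ 351 minutes

μ = GM = 6.674×10⁻¹¹ × 5.972×10²⁴ = 3.986×10¹⁴ m³/s².
r_p = 6371 + 205.8 = 6576.8 km = 6.5768×10⁶ m.
r_a = 6371 + 20040 = 26411 km = 2.6411×10⁷ m.
Semi-major axis a = (r_p + r_a)/2 = (6576.8 + 26411)/2 = 16494 km = 1.649×10⁷ m.
By Kepler's third law T = 2π√(a³/μ) = 2π × 3.355×10³ = 2.108×10⁴ s.
= 351.4 minutes.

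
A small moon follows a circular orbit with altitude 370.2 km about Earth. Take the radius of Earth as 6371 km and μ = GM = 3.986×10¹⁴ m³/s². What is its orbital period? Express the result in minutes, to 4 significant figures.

r = 6371 + 370.2 = 6741.2 km = 6.7412×10⁶ m.
Kepler's third law: T = 2π√(r³/μ) = 2π√((6.741×10⁶)³ / 3.986×10¹⁴).
r³/μ = 7.686×10⁵ s², so T = 2π × 8.767×10² = 5.508×10³ s.
Converting: 5.508×10³ s ÷ 60.00 = 91.80 minutes.

T ≈ 91.80 minutes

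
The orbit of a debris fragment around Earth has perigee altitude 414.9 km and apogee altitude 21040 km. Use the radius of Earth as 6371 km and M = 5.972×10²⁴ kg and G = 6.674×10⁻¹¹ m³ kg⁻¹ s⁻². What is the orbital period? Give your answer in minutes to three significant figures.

μ = GM = 6.674×10⁻¹¹ × 5.972×10²⁴ = 3.986×10¹⁴ m³/s².
r_p = 6371 + 414.9 = 6785.9 km = 6.7859×10⁶ m.
r_a = 6371 + 21040 = 27411 km = 2.7411×10⁷ m.
Semi-major axis a = (r_p + r_a)/2 = (6785.9 + 27411)/2 = 17098 km = 1.710×10⁷ m.
By Kepler's third law T = 2π√(a³/μ) = 2π × 3.541×10³ = 2.225×10⁴ s.
= 370.9 minutes.

T ≈ 371 minutes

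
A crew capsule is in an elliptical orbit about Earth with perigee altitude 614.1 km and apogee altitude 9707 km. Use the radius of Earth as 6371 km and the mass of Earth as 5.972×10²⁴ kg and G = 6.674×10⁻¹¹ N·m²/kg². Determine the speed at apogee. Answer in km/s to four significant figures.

v ≈ 3.875 km/s

μ = GM = 6.674×10⁻¹¹ × 5.972×10²⁴ = 3.986×10¹⁴ m³/s².
r_p = 6371 + 614.1 = 6985.1 km = 6.9851×10⁶ m.
r_a = 6371 + 9707 = 16078 km = 1.6078×10⁷ m.
Semi-major axis a = (r_p + r_a)/2 = 11532 km = 1.153×10⁷ m.
Vis-viva: v² = μ(2/r − 1/a) = 3.986×10¹⁴ × (1.244×10⁻⁷ − 8.672×10⁻⁸) = 1.502×10⁷ m²/s².
v = 3875 m/s = 3.875 km/s.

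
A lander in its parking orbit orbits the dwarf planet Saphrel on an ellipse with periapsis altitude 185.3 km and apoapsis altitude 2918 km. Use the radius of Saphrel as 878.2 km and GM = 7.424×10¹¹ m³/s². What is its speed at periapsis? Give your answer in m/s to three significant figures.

r_p = 878.2 + 185.3 = 1063.5 km = 1.0635×10⁶ m.
r_a = 878.2 + 2918 = 3796.2 km = 3.7962×10⁶ m.
Semi-major axis a = (r_p + r_a)/2 = 2429.8 km = 2.430×10⁶ m.
Vis-viva: v² = μ(2/r − 1/a) = 7.424×10¹¹ × (1.881×10⁻⁶ − 4.115×10⁻⁷) = 1.091×10⁶ m²/s².
v = 1044 m/s.

v ≈ 1040 m/s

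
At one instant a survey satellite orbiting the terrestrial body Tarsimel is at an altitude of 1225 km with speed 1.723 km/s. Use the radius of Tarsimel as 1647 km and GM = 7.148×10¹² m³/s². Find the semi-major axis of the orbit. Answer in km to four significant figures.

r = 1647 + 1225 = 2872.0 km = 2.872×10⁶ m.
Specific orbital energy ε = v²/2 − μ/r = (1723)²/2 − 7.148×10¹²/2.872×10⁶ = -1.004×10⁶ J/kg.
Since ε = −μ/(2a), a = −μ/(2ε) = 3.558×10⁶ m = 3558.0 km.

a ≈ 3558 km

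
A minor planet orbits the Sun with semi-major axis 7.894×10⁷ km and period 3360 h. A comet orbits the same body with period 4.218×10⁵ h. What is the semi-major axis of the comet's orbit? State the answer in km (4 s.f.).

Kepler's third law: a³ ∝ T², so a₂ = a₁ (T₂/T₁)^(2/3).
T₂/T₁ = 125.5, (T₂/T₁)^(2/3) = 25.07.
a₂ = 7.894×10⁷ × 25.07 = 1.979×10⁹ km.

a₂ ≈ 1.979×10⁹ km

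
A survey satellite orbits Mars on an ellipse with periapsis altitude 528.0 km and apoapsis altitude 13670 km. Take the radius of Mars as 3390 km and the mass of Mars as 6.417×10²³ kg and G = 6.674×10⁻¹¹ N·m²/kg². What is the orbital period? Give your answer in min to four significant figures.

μ = GM = 6.674×10⁻¹¹ × 6.417×10²³ = 4.283×10¹³ m³/s².
r_p = 3390 + 528.0 = 3918.0 km = 3.9180×10⁶ m.
r_a = 3390 + 13670 = 17060 km = 1.7060×10⁷ m.
Semi-major axis a = (r_p + r_a)/2 = (3918.0 + 17060)/2 = 10489 km = 1.049×10⁷ m.
By Kepler's third law T = 2π√(a³/μ) = 2π × 5.191×10³ = 3.262×10⁴ s.
= 543.6 min.

T ≈ 543.6 min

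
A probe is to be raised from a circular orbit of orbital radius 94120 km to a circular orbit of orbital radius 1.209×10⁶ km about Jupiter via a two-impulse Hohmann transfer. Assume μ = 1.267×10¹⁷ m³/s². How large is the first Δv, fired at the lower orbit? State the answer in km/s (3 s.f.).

r₁ = 94120 km = 9.412×10⁷ m.
r₂ = 1.209×10⁶ km = 1.209×10⁹ m.
Transfer ellipse a_t = (r₁ + r₂)/2 = 6.516×10⁸ m.
At r₁: circular v_c1 = √(μ/r₁) = 36690 m/s; transfer-perijove v_p = √[μ(2/r₁ − 1/a_t)] = 49980 m/s.
Δv₁ = v_p − v_c1 = 13290 m/s.
= 13.29 km/s.

Δv ≈ 13.3 km/s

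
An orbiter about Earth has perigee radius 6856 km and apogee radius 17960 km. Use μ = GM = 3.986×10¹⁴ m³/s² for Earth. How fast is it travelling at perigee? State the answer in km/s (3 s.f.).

v ≈ 9.17 km/s

Semi-major axis a = (r_p + r_a)/2 = 12408 km = 1.241×10⁷ m.
Vis-viva: v² = μ(2/r − 1/a) = 3.986×10¹⁴ × (2.917×10⁻⁷ − 8.059×10⁻⁸) = 8.415×10⁷ m²/s².
v = 9174 m/s = 9.174 km/s.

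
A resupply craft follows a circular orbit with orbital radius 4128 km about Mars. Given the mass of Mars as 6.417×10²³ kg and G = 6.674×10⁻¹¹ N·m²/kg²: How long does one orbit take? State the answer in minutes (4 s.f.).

T ≈ 134.2 minutes

μ = GM = 6.674×10⁻¹¹ × 6.417×10²³ = 4.283×10¹³ m³/s².
r = 4128 km = 4.128×10⁶ m.
Kepler's third law: T = 2π√(r³/μ) = 2π√((4.128×10⁶)³ / 4.283×10¹³).
r³/μ = 1.642×10⁶ s², so T = 2π × 1.282×10³ = 8.052×10³ s.
Converting: 8.052×10³ s ÷ 60.00 = 134.2 minutes.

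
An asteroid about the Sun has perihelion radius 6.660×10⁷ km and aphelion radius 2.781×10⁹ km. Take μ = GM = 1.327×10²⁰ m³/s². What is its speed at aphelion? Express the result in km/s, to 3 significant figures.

v ≈ 1.49 km/s

Semi-major axis a = (r_p + r_a)/2 = 1.4238×10⁹ km = 1.424×10¹² m.
Vis-viva: v² = μ(2/r − 1/a) = 1.327×10²⁰ × (7.192×10⁻¹³ − 7.023×10⁻¹³) = 2.232×10⁶ m²/s².
v = 1494 m/s = 1.494 km/s.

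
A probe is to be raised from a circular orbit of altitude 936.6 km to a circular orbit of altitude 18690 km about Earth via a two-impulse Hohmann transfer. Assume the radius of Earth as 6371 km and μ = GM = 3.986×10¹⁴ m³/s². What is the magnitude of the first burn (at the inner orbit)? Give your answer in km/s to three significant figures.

Δv ≈ 1.80 km/s

r₁ = 6371 + 936.6 = 7307.6 km = 7.3076×10⁶ m.
r₂ = 6371 + 18690 = 25061 km = 2.5061×10⁷ m.
Transfer ellipse a_t = (r₁ + r₂)/2 = 1.618×10⁷ m.
At r₁: circular v_c1 = √(μ/r₁) = 7386 m/s; transfer-perigee v_p = √[μ(2/r₁ − 1/a_t)] = 9190 m/s.
Δv₁ = v_p − v_c1 = 1805 m/s.
= 1.805 km/s.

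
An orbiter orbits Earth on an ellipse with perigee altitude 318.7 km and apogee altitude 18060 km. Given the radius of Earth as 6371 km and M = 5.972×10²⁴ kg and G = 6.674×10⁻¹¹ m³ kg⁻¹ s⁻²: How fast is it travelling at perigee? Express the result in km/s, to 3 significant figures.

μ = GM = 6.674×10⁻¹¹ × 5.972×10²⁴ = 3.986×10¹⁴ m³/s².
r_p = 6371 + 318.7 = 6689.7 km = 6.6897×10⁶ m.
r_a = 6371 + 18060 = 24431 km = 2.4431×10⁷ m.
Semi-major axis a = (r_p + r_a)/2 = 15560 km = 1.556×10⁷ m.
Vis-viva: v² = μ(2/r − 1/a) = 3.986×10¹⁴ × (2.990×10⁻⁷ − 6.427×10⁻⁸) = 9.355×10⁷ m²/s².
v = 9672 m/s = 9.672 km/s.

v ≈ 9.67 km/s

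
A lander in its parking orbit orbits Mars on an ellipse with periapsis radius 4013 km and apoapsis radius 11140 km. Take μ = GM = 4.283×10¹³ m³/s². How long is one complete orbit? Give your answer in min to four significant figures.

Semi-major axis a = (r_p + r_a)/2 = (4013.0 + 11140)/2 = 7576.5 km = 7.576×10⁶ m.
By Kepler's third law T = 2π√(a³/μ) = 2π × 3.187×10³ = 2.002×10⁴ s.
= 333.7 min.

T ≈ 333.7 min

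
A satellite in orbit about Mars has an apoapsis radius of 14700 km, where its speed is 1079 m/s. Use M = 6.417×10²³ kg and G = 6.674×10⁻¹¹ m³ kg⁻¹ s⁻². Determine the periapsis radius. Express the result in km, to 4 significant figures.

periapsis radius ≈ 3671 km

μ = GM = 6.674×10⁻¹¹ × 6.417×10²³ = 4.283×10¹³ m³/s².
r_a = 1.470×10⁷ m.
Specific energy ε = v²/2 − μ/r = -2.331×10⁶ J/kg, so a = −μ/(2ε) = 9.185×10⁶ m.
The apsides satisfy r_p + r_a = 2a, so the periapsis radius is 2a − r_a = 3.671×10⁶ m = 3670.6 km.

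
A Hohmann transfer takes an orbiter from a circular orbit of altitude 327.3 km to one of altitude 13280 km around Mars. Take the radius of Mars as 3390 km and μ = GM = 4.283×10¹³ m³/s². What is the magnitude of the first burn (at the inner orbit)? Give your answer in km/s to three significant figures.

r₁ = 3390 + 327.3 = 3717.3 km = 3.7173×10⁶ m.
r₂ = 3390 + 13280 = 16670 km = 1.6670×10⁷ m.
Transfer ellipse a_t = (r₁ + r₂)/2 = 1.019×10⁷ m.
At r₁: circular v_c1 = √(μ/r₁) = 3394 m/s; transfer-periapsis v_p = √[μ(2/r₁ − 1/a_t)] = 4341 m/s.
Δv₁ = v_p − v_c1 = 946.4 m/s.
= 0.9464 km/s.

Δv ≈ 0.946 km/s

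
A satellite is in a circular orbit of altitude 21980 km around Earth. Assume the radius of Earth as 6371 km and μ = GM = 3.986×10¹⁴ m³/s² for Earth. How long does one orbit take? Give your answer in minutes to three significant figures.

r = 6371 + 21980 = 28351 km = 2.8351×10⁷ m.
Kepler's third law: T = 2π√(r³/μ) = 2π√((2.835×10⁷)³ / 3.986×10¹⁴).
r³/μ = 5.717×10⁷ s², so T = 2π × 7.561×10³ = 4.751×10⁴ s.
Converting: 4.751×10⁴ s ÷ 60.00 = 791.8 minutes.

T ≈ 792 minutes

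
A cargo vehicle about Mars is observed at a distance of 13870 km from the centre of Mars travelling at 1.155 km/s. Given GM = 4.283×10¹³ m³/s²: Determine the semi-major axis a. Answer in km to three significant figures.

r = 1.387×10⁷ m.
Vis-viva rearranged: 1/a = 2/r − v²/μ = 1.442×10⁻⁷ − 3.115×10⁻⁸ = 1.130×10⁻⁷ m⁻¹.
a = 8.846×10⁶ m = 8845.7 km.

a ≈ 8850 km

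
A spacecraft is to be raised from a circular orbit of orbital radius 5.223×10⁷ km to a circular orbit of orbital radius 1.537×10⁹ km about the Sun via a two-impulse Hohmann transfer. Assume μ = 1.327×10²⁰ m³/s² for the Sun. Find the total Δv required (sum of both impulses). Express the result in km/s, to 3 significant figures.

r₁ = 5.223×10⁷ km = 5.223×10¹⁰ m.
r₂ = 1.537×10⁹ km = 1.537×10¹² m.
Transfer ellipse a_t = (r₁ + r₂)/2 = 7.946×10¹¹ m.
At r₁: circular v_c1 = √(μ/r₁) = 50410 m/s; transfer-perihelion v_p = √[μ(2/r₁ − 1/a_t)] = 70100 m/s.
Δv₁ = v_p − v_c1 = 19700 m/s.
At r₂: circular v_c2 = √(μ/r₂) = 9292 m/s; transfer-aphelion v_a = √[μ(2/r₂ − 1/a_t)] = 2382 m/s.
Δv₂ = v_c2 − v_a = 6910 m/s.
Total Δv = Δv₁ + Δv₂ = 26610 m/s = 26.61 km/s.

Δv_total ≈ 26.6 km/s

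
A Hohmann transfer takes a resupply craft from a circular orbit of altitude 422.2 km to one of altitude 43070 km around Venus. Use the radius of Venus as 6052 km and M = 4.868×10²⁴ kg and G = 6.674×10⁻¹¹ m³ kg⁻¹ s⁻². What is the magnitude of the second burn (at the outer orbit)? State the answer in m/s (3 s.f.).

Δv ≈ 1330 m/s

μ = GM = 6.674×10⁻¹¹ × 4.868×10²⁴ = 3.249×10¹⁴ m³/s².
r₁ = 6052 + 422.2 = 6474.2 km = 6.4742×10⁶ m.
r₂ = 6052 + 43070 = 49122 km = 4.9122×10⁷ m.
Transfer ellipse a_t = (r₁ + r₂)/2 = 2.780×10⁷ m.
At r₁: circular v_c1 = √(μ/r₁) = 7084 m/s; transfer-periapsis v_p = √[μ(2/r₁ − 1/a_t)] = 9417 m/s.
At r₂: circular v_c2 = √(μ/r₂) = 2572 m/s; transfer-apoapsis v_a = √[μ(2/r₂ − 1/a_t)] = 1241 m/s.
Δv₂ = v_c2 − v_a = 1331 m/s.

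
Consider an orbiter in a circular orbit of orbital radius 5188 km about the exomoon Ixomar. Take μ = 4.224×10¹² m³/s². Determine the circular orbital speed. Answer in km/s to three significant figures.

v ≈ 0.902 km/s

r = 5188 km = 5.188×10⁶ m.
For a circular orbit v = √(μ/r) = √(4.224×10¹² / 5.188×10⁶) = √(8.142×10⁵) = 902.3 m/s.
That is 0.9023 km/s.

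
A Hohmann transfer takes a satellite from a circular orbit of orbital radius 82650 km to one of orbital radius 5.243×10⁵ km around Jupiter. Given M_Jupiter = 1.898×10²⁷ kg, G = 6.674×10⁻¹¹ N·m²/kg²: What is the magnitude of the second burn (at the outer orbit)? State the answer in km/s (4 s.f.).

μ = GM = 6.674×10⁻¹¹ × 1.898×10²⁷ = 1.267×10¹⁷ m³/s².
r₁ = 82650 km = 8.265×10⁷ m.
r₂ = 5.243×10⁵ km = 5.243×10⁸ m.
Transfer ellipse a_t = (r₁ + r₂)/2 = 3.035×10⁸ m.
At r₁: circular v_c1 = √(μ/r₁) = 39150 m/s; transfer-perijove v_p = √[μ(2/r₁ − 1/a_t)] = 51460 m/s.
At r₂: circular v_c2 = √(μ/r₂) = 15540 m/s; transfer-apojove v_a = √[μ(2/r₂ − 1/a_t)] = 8112 m/s.
Δv₂ = v_c2 − v_a = 7432 m/s.
= 7.432 km/s.

Δv ≈ 7.432 km/s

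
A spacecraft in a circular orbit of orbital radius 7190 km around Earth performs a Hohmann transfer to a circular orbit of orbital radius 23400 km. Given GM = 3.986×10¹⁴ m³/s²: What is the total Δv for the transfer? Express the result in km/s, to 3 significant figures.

Δv_total ≈ 3.06 km/s

r₁ = 7190 km = 7.190×10⁶ m.
r₂ = 23400 km = 2.340×10⁷ m.
Transfer ellipse a_t = (r₁ + r₂)/2 = 1.530×10⁷ m.
At r₁: circular v_c1 = √(μ/r₁) = 7446 m/s; transfer-perigee v_p = √[μ(2/r₁ − 1/a_t)] = 9210 m/s.
Δv₁ = v_p − v_c1 = 1764 m/s.
At r₂: circular v_c2 = √(μ/r₂) = 4127 m/s; transfer-apogee v_a = √[μ(2/r₂ − 1/a_t)] = 2830 m/s.
Δv₂ = v_c2 − v_a = 1297 m/s.
Total Δv = Δv₁ + Δv₂ = 3061 m/s = 3.061 km/s.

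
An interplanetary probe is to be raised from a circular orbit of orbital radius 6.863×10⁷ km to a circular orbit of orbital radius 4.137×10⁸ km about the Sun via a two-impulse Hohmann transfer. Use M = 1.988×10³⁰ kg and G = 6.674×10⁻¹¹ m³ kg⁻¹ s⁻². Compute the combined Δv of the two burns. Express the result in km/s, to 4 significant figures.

μ = GM = 6.674×10⁻¹¹ × 1.988×10³⁰ = 1.327×10²⁰ m³/s².
r₁ = 6.863×10⁷ km = 6.863×10¹⁰ m.
r₂ = 4.137×10⁸ km = 4.137×10¹¹ m.
Transfer ellipse a_t = (r₁ + r₂)/2 = 2.412×10¹¹ m.
At r₁: circular v_c1 = √(μ/r₁) = 43970 m/s; transfer-perihelion v_p = √[μ(2/r₁ − 1/a_t)] = 57590 m/s.
Δv₁ = v_p − v_c1 = 13620 m/s.
At r₂: circular v_c2 = √(μ/r₂) = 17910 m/s; transfer-aphelion v_a = √[μ(2/r₂ − 1/a_t)] = 9553 m/s.
Δv₂ = v_c2 − v_a = 8355 m/s.
Total Δv = Δv₁ + Δv₂ = 21970 m/s = 21.97 km/s.

Δv_total ≈ 21.97 km/s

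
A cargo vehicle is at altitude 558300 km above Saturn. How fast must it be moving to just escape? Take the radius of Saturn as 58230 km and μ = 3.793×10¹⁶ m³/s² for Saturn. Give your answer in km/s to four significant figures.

r = 58230 + 558300 = 616530 km = 6.1653×10⁸ m.
Escape speed v_esc = √(2μ/r) = √(2 × 3.793×10¹⁶ / 6.165×10⁸) = √(1.230×10⁸) = 11090 m/s.
= 11.09 km/s.

v_esc ≈ 11.09 km/s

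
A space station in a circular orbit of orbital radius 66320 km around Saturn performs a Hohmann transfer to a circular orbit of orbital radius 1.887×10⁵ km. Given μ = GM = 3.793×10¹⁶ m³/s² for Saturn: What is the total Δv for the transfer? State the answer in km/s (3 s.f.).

r₁ = 66320 km = 6.632×10⁷ m.
r₂ = 1.887×10⁵ km = 1.887×10⁸ m.
Transfer ellipse a_t = (r₁ + r₂)/2 = 1.275×10⁸ m.
At r₁: circular v_c1 = √(μ/r₁) = 23910 m/s; transfer-perikrone v_p = √[μ(2/r₁ − 1/a_t)] = 29090 m/s.
Δv₁ = v_p − v_c1 = 5178 m/s.
At r₂: circular v_c2 = √(μ/r₂) = 14180 m/s; transfer-apokrone v_a = √[μ(2/r₂ − 1/a_t)] = 10220 m/s.
Δv₂ = v_c2 − v_a = 3953 m/s.
Total Δv = Δv₁ + Δv₂ = 9131 m/s = 9.131 km/s.

Δv_total ≈ 9.13 km/s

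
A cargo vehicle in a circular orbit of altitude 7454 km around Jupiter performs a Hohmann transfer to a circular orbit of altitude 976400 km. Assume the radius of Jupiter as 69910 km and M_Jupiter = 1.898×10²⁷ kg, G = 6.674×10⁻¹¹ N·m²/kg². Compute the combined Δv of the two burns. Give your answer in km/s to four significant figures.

Δv_total ≈ 21.68 km/s

μ = GM = 6.674×10⁻¹¹ × 1.898×10²⁷ = 1.267×10¹⁷ m³/s².
r₁ = 69910 + 7454 = 77364 km = 7.7364×10⁷ m.
r₂ = 69910 + 976400 = 1046300 km = 1.0463×10⁹ m.
Transfer ellipse a_t = (r₁ + r₂)/2 = 5.618×10⁸ m.
At r₁: circular v_c1 = √(μ/r₁) = 40460 m/s; transfer-perijove v_p = √[μ(2/r₁ − 1/a_t)] = 55220 m/s.
Δv₁ = v_p − v_c1 = 14760 m/s.
At r₂: circular v_c2 = √(μ/r₂) = 11000 m/s; transfer-apojove v_a = √[μ(2/r₂ − 1/a_t)] = 4083 m/s.
Δv₂ = v_c2 − v_a = 6920 m/s.
Total Δv = Δv₁ + Δv₂ = 21680 m/s = 21.68 km/s.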